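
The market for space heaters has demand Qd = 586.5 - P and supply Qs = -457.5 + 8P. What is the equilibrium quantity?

Set Qd = Qs: 586.5 - P = -457.5 + 8P.
1044 = 9P, so P* = 116.
Q* = 586.5 − 1(116) = 470.5.

Q* = 470.5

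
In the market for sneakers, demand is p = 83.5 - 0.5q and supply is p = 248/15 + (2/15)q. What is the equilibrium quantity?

q* = 2009/19

Set the two price expressions equal: 83.5 - 0.5q = 248/15 + (2/15)q.
2009/30 = (19/30)q, so q* = 2009/19.
p* = 83.5 − (0.5)(2009/19) = 582/19.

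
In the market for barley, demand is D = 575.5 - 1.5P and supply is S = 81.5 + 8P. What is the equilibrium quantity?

Set D = S: 575.5 - 1.5P = 81.5 + 8P.
494 = 9.5P, so P* = 52.
Q* = 575.5 − 1.5(52) = 497.5.

Q* = 497.5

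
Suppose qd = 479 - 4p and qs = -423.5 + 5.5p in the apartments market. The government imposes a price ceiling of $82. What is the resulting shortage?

Shortage = 123.5

Equilibrium price would be p* = 95, so the ceiling at 82 binds.
At p = 82: qd = 479 − 4(82) = 151, qs = -423.5 + 5.5(82) = 27.5.
Shortage = 151 − 27.5 = 123.5.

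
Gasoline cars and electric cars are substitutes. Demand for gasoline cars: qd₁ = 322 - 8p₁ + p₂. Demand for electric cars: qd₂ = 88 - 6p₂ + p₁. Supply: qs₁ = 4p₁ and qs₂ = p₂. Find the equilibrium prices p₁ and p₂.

Market 1: 322 - 8p₁ + p₂ = 4p₁ → 12p₁ - p₂ = 322.
Market 2: 7p₂ - p₁ = 88.
Eliminating p₂: 7×(1) + 1×(2) gives 83p₁ = 2342, so p₁ = 2342/83.
Back-substitute into (2): p₂ = (88 + 1×2342/83) / 7 = 1378/83.

p₁ = 2342/83, p₂ = 1378/83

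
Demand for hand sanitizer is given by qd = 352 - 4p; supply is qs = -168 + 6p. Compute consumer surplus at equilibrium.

Consumer surplus = 2592

Equilibrium: 352 - 4p = -168 + 6p gives p* = 52, q* = 144.
Demand choke price (qd = 0): p = 88.
CS = ½(88 − 52)(144) = 2592.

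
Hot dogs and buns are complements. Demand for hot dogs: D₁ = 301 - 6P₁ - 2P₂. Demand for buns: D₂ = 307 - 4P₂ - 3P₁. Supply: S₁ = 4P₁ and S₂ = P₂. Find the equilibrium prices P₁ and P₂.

P₁ = 20.25, P₂ = 49.25

Market 1: 301 - 6P₁ - 2P₂ = 4P₁ → 10P₁ + 2P₂ = 301.
Market 2: 5P₂ + 3P₁ = 307.
Eliminating P₂: 5×(1) − 2×(2) gives 44P₁ = 891, so P₁ = 20.25.
Back-substitute into (2): P₂ = (307 − 3×20.25) / 5 = 49.25.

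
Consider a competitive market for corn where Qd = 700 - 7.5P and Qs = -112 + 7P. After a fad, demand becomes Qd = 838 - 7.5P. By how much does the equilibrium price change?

ΔP = 276/29

Original equilibrium: P* = 56, Q* = 280.
New equilibrium: 838 - 7.5P = -112 + 7P, so 950 = 14.5P and P' = 1900/29; Q' = 838 − 7.5(1900/29) = 10052/29.
Change in price: 1900/29 − 56 = 276/29.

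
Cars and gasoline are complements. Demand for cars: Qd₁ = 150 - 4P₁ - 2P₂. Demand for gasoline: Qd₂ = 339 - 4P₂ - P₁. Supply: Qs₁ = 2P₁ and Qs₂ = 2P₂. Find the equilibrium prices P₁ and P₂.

P₁ = 111/17, P₂ = 942/17

Market 1: 150 - 4P₁ - 2P₂ = 2P₁ → 6P₁ + 2P₂ = 150.
Market 2: 6P₂ + P₁ = 339.
Eliminating P₂: 6×(1) − 2×(2) gives 34P₁ = 222, so P₁ = 111/17.
Back-substitute into (2): P₂ = (339 − 1×111/17) / 6 = 942/17.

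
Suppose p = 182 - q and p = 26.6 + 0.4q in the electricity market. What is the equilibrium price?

Set the two price expressions equal: 182 - q = 26.6 + 0.4q.
155.4 = 1.4q, so q* = 111.
p* = 182 − (1)(111) = 71.

p* = 71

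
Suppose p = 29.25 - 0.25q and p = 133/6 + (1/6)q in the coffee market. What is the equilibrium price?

Set the two price expressions equal: 29.25 - 0.25q = 133/6 + (1/6)q.
85/12 = (5/12)q, so q* = 17.
p* = 29.25 − (0.25)(17) = 25.

p* = 25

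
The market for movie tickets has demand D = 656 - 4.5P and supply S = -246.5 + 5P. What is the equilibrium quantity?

Set D = S: 656 - 4.5P = -246.5 + 5P.
902.5 = 9.5P, so P* = 95.
Q* = 656 − 4.5(95) = 228.5.

Q* = 228.5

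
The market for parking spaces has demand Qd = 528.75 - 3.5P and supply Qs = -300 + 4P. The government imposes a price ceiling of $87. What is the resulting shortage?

Equilibrium price would be P* = 110.5, so the ceiling at 87 binds.
At P = 87: Qd = 528.75 − 3.5(87) = 224.25, Qs = -300 + 4(87) = 48.
Shortage = 224.25 − 48 = 176.25.

Shortage = 176.25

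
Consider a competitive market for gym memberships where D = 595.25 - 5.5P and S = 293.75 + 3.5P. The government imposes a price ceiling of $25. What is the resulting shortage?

Equilibrium price would be P* = 33.5, so the ceiling at 25 binds.
At P = 25: D = 595.25 − 5.5(25) = 457.75, S = 293.75 + 3.5(25) = 381.25.
Shortage = 457.75 − 381.25 = 76.5.

Shortage = 76.5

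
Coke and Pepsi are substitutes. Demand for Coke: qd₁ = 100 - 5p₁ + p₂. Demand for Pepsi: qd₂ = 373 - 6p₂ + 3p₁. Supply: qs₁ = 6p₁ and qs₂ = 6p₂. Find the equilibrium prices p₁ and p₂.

p₁ = 1573/129, p₂ = 4403/129

Market 1: 100 - 5p₁ + p₂ = 6p₁ → 11p₁ - p₂ = 100.
Market 2: 12p₂ - 3p₁ = 373.
Eliminating p₂: 12×(1) + 1×(2) gives 129p₁ = 1573, so p₁ = 1573/129.
Back-substitute into (2): p₂ = (373 + 3×1573/129) / 12 = 4403/129.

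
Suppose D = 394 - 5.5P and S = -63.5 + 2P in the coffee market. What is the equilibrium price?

P* = 61

Set D = S: 394 - 5.5P = -63.5 + 2P.
457.5 = 7.5P, so P* = 61.
Q* = 394 − 5.5(61) = 58.5.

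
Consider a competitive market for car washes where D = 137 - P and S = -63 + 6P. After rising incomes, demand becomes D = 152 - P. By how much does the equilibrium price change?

Original equilibrium: P* = 200/7, Q* = 759/7.
New equilibrium: 152 - P = -63 + 6P, so 215 = 7P and P' = 215/7; Q' = 152 − 1(215/7) = 849/7.
Change in price: 215/7 − 200/7 = 15/7.

ΔP = 15/7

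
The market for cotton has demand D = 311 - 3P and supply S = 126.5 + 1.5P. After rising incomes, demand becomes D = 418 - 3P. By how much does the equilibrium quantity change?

Original equilibrium: P* = 41, Q* = 188.
New equilibrium: 418 - 3P = 126.5 + 1.5P, so 291.5 = 4.5P and P' = 583/9; Q' = 418 − 3(583/9) = 671/3.
Change in quantity: 671/3 − 188 = 107/3.

ΔQ = 107/3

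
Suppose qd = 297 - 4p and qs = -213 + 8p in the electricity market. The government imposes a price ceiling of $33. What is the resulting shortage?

Shortage = 114

Equilibrium price would be p* = 42.5, so the ceiling at 33 binds.
At p = 33: qd = 297 − 4(33) = 165, qs = -213 + 8(33) = 51.
Shortage = 165 − 51 = 114.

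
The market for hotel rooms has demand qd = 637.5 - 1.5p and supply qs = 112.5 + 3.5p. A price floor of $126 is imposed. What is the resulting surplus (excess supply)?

Surplus = 105

Equilibrium price would be p* = 105, so the floor at 126 binds.
At p = 126: qd = 448.5, qs = 553.5.
Surplus = 553.5 − 448.5 = 105.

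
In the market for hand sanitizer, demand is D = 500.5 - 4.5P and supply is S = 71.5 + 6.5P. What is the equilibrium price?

Set D = S: 500.5 - 4.5P = 71.5 + 6.5P.
429 = 11P, so P* = 39.
Q* = 500.5 − 4.5(39) = 325.

P* = 39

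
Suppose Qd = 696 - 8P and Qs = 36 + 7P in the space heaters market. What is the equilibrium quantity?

Q* = 344

Set Qd = Qs: 696 - 8P = 36 + 7P.
660 = 15P, so P* = 44.
Q* = 696 − 8(44) = 344.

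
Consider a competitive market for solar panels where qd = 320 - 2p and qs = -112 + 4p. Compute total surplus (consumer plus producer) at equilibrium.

Equilibrium: 320 - 2p = -112 + 4p gives p* = 72, q* = 176.
Demand choke price: p = 160; supply starts at p = 28.
CS = ½(160 − 72)(176) = 7744; PS = ½(72 − 28)(176) = 3872.

Total surplus = 11616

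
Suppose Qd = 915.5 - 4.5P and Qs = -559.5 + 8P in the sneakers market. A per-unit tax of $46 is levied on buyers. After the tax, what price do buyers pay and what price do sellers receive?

Buyers pay $147.44, sellers receive $101.44

Pre-tax equilibrium: P* = 118, Q* = 384.5.
Tax on buyers shifts demand to Qd = 915.5 − 4.5(P + 46) = 708.5 - 4.5P.
708.5 - 4.5P = -559.5 + 8P gives seller price Ps = 101.44; buyers pay Pb = 101.44 + 46 = 147.44.
New quantity: Q = 915.5 − 4.5(147.44) = 252.02.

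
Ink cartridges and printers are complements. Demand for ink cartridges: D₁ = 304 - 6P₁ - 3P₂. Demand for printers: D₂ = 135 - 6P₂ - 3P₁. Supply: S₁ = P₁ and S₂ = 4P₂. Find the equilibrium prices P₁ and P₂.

P₁ = 2635/61, P₂ = 33/61

Market 1: 304 - 6P₁ - 3P₂ = P₁ → 7P₁ + 3P₂ = 304.
Market 2: 10P₂ + 3P₁ = 135.
Eliminating P₂: 10×(1) − 3×(2) gives 61P₁ = 2635, so P₁ = 2635/61.
Back-substitute into (2): P₂ = (135 − 3×2635/61) / 10 = 33/61.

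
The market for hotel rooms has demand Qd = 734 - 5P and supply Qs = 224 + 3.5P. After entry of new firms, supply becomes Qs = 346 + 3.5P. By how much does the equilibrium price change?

Original equilibrium: P* = 60, Q* = 434.
New equilibrium: 734 - 5P = 346 + 3.5P, so 388 = 8.5P and P' = 776/17; Q' = 734 − 5(776/17) = 8598/17.
Change in price: 776/17 − 60 = -244/17.

ΔP = -244/17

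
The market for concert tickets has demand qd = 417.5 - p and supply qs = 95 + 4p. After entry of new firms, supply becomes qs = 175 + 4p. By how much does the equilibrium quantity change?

Δq = 16

Original equilibrium: p* = 64.5, q* = 353.
New equilibrium: 417.5 - p = 175 + 4p, so 242.5 = 5p and p' = 48.5; q' = 417.5 − 1(48.5) = 369.
Change in quantity: 369 − 353 = 16.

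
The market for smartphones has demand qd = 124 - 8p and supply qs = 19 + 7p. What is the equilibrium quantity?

Set qd = qs: 124 - 8p = 19 + 7p.
105 = 15p, so p* = 7.
q* = 124 − 8(7) = 68.

q* = 68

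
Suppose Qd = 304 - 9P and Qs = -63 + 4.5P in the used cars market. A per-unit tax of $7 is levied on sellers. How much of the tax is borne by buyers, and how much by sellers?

Buyers bear 7/3, sellers bear 14/3

Pre-tax equilibrium: P* = 734/27, Q* = 178/3.
Tax on sellers shifts supply to Qs = -63 + 4.5(P − 7) = -94.5 + 4.5P.
304 - 9P = -94.5 + 4.5P gives buyer price Pb = 797/27; sellers receive Ps = 797/27 − 7 = 608/27.
New quantity: Q = 304 − 9(797/27) = 115/3.
Buyer burden = 797/27 − 734/27 = 7/3; seller burden = 734/27 − 608/27 = 14/3.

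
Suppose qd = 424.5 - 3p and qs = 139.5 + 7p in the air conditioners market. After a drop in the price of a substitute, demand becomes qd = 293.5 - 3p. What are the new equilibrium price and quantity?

p' = 15.4, q' = 247.3

Original equilibrium: p* = 28.5, q* = 339.
New equilibrium: 293.5 - 3p = 139.5 + 7p, so 154 = 10p and p' = 15.4; q' = 293.5 − 3(15.4) = 247.3.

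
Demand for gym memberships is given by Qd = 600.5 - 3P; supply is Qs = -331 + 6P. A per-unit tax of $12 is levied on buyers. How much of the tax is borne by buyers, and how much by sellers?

Pre-tax equilibrium: P* = 103.5, Q* = 290.
Tax on buyers shifts demand to Qd = 600.5 − 3(P + 12) = 564.5 - 3P.
564.5 - 3P = -331 + 6P gives seller price Ps = 99.5; buyers pay Pb = 99.5 + 12 = 111.5.
New quantity: Q = 600.5 − 3(111.5) = 266.
Buyer burden = 111.5 − 103.5 = 8; seller burden = 103.5 − 99.5 = 4.

Buyers bear $8, sellers bear $4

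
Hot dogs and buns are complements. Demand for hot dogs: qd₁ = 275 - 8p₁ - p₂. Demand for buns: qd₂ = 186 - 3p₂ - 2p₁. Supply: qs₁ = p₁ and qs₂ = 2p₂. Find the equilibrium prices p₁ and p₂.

Market 1: 275 - 8p₁ - p₂ = p₁ → 9p₁ + p₂ = 275.
Market 2: 5p₂ + 2p₁ = 186.
Eliminating p₂: 5×(1) − 1×(2) gives 43p₁ = 1189, so p₁ = 1189/43.
Back-substitute into (2): p₂ = (186 − 2×1189/43) / 5 = 1124/43.

p₁ = 1189/43, p₂ = 1124/43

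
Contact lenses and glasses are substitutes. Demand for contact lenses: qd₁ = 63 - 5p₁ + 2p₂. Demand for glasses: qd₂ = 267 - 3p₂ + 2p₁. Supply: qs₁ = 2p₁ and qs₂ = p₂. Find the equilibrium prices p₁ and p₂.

Market 1: 63 - 5p₁ + 2p₂ = 2p₁ → 7p₁ - 2p₂ = 63.
Market 2: 4p₂ - 2p₁ = 267.
Eliminating p₂: 4×(1) + 2×(2) gives 24p₁ = 786, so p₁ = 32.75.
Back-substitute into (2): p₂ = (267 + 2×32.75) / 4 = 83.125.

p₁ = 32.75, p₂ = 83.125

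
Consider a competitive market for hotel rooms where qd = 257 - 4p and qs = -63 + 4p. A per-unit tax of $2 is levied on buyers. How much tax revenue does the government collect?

Pre-tax equilibrium: p* = 40, q* = 97.
Tax on buyers shifts demand to qd = 257 − 4(p + 2) = 249 - 4p.
249 - 4p = -63 + 4p gives seller price ps = 39; buyers pay pb = 39 + 2 = 41.
New quantity: q = 257 − 4(41) = 93.
Revenue = 2 × 93 = 186.

Tax revenue = 186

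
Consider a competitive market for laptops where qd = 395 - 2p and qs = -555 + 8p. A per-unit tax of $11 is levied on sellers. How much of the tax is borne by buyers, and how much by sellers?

Buyers bear $8.8, sellers bear $2.2

Pre-tax equilibrium: p* = 95, q* = 205.
Tax on sellers shifts supply to qs = -555 + 8(p − 11) = -643 + 8p.
395 - 2p = -643 + 8p gives buyer price pb = 103.8; sellers receive ps = 103.8 − 11 = 92.8.
New quantity: q = 395 − 2(103.8) = 187.4.
Buyer burden = 103.8 − 95 = 8.8; seller burden = 95 − 92.8 = 2.2.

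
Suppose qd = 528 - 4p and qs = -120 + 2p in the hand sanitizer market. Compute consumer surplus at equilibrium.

Equilibrium: 528 - 4p = -120 + 2p gives p* = 108, q* = 96.
Demand choke price (qd = 0): p = 132.
CS = ½(132 − 108)(96) = 1152.

Consumer surplus = 1152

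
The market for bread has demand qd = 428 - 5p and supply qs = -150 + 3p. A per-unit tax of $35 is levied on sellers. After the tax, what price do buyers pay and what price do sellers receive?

Buyers pay $85.375, sellers receive $50.375

Pre-tax equilibrium: p* = 72.25, q* = 66.75.
Tax on sellers shifts supply to qs = -150 + 3(p − 35) = -255 + 3p.
428 - 5p = -255 + 3p gives buyer price pb = 85.375; sellers receive ps = 85.375 − 35 = 50.375.
New quantity: q = 428 − 5(85.375) = 1.125.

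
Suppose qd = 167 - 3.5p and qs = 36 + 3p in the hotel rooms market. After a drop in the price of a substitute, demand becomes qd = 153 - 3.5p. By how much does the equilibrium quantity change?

Δq = -84/13

Original equilibrium: p* = 262/13, q* = 1254/13.
New equilibrium: 153 - 3.5p = 36 + 3p, so 117 = 6.5p and p' = 18; q' = 153 − 3.5(18) = 90.
Change in quantity: 90 − 1254/13 = -84/13.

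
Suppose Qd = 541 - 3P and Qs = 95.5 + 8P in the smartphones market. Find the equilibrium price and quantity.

P* = 40.5, Q* = 419.5

Set Qd = Qs: 541 - 3P = 95.5 + 8P.
445.5 = 11P, so P* = 40.5.
Q* = 541 − 3(40.5) = 419.5.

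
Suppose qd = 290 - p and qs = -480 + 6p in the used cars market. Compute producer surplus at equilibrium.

Producer surplus = 2700

Equilibrium: 290 - p = -480 + 6p gives p* = 110, q* = 180.
Supply starts at p = 80 (where qs = 0).
PS = ½(110 − 80)(180) = 2700.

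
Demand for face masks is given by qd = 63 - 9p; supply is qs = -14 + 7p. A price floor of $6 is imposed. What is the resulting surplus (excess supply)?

Surplus = 19

Equilibrium price would be p* = 4.8125, so the floor at 6 binds.
At p = 6: qd = 9, qs = 28.
Surplus = 28 − 9 = 19.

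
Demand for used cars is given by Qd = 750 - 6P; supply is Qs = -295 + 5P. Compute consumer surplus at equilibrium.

Consumer surplus = 2700

Equilibrium: 750 - 6P = -295 + 5P gives P* = 95, Q* = 180.
Demand choke price (Qd = 0): P = 125.
CS = ½(125 − 95)(180) = 2700.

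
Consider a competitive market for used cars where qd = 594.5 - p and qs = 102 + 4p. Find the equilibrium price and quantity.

p* = 98.5, q* = 496

Set qd = qs: 594.5 - p = 102 + 4p.
492.5 = 5p, so p* = 98.5.
q* = 594.5 − 1(98.5) = 496.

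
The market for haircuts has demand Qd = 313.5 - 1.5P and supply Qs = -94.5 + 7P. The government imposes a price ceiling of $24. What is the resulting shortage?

Shortage = 204

Equilibrium price would be P* = 48, so the ceiling at 24 binds.
At P = 24: Qd = 313.5 − 1.5(24) = 277.5, Qs = -94.5 + 7(24) = 73.5.
Shortage = 277.5 − 73.5 = 204.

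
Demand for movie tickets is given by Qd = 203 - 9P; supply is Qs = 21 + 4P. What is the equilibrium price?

Set Qd = Qs: 203 - 9P = 21 + 4P.
182 = 13P, so P* = 14.
Q* = 203 − 9(14) = 77.

P* = 14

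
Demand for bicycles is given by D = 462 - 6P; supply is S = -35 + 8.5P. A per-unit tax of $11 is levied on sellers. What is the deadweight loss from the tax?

Deadweight loss = 6171/29

Pre-tax equilibrium: P* = 994/29, Q* = 7434/29.
Tax on sellers shifts supply to S = -35 + 8.5(P − 11) = -128.5 + 8.5P.
462 - 6P = -128.5 + 8.5P gives buyer price Pb = 1181/29; sellers receive Ps = 1181/29 − 11 = 862/29.
New quantity: Q = 462 − 6(1181/29) = 6312/29.
DWL = ½ × 11 × (7434/29 − 6312/29) = 6171/29.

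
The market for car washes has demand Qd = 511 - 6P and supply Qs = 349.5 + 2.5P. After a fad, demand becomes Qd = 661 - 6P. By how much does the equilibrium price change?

Original equilibrium: P* = 19, Q* = 397.
New equilibrium: 661 - 6P = 349.5 + 2.5P, so 311.5 = 8.5P and P' = 623/17; Q' = 661 − 6(623/17) = 7499/17.
Change in price: 623/17 − 19 = 300/17.

ΔP = 300/17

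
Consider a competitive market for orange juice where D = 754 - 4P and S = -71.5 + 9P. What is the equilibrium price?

Set D = S: 754 - 4P = -71.5 + 9P.
825.5 = 13P, so P* = 63.5.
Q* = 754 − 4(63.5) = 500.

P* = 63.5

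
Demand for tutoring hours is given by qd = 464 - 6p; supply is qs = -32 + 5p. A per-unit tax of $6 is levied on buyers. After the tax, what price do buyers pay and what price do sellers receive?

Pre-tax equilibrium: p* = 496/11, q* = 2128/11.
Tax on buyers shifts demand to qd = 464 − 6(p + 6) = 428 - 6p.
428 - 6p = -32 + 5p gives seller price ps = 460/11; buyers pay pb = 460/11 + 6 = 526/11.
New quantity: q = 464 − 6(526/11) = 1948/11.

Buyers pay 526/11, sellers receive 460/11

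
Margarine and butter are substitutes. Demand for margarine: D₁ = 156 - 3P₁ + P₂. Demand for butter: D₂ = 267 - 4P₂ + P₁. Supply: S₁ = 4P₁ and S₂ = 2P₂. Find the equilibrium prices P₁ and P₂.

Market 1: 156 - 3P₁ + P₂ = 4P₁ → 7P₁ - P₂ = 156.
Market 2: 6P₂ - P₁ = 267.
Eliminating P₂: 6×(1) + 1×(2) gives 41P₁ = 1203, so P₁ = 1203/41.
Back-substitute into (2): P₂ = (267 + 1×1203/41) / 6 = 2025/41.

P₁ = 1203/41, P₂ = 2025/41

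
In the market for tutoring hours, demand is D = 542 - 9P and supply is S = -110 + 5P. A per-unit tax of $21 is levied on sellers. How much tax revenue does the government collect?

Pre-tax equilibrium: P* = 326/7, Q* = 860/7.
Tax on sellers shifts supply to S = -110 + 5(P − 21) = -215 + 5P.
542 - 9P = -215 + 5P gives buyer price Pb = 757/14; sellers receive Ps = 757/14 − 21 = 463/14.
New quantity: Q = 542 − 9(757/14) = 775/14.
Revenue = 21 × 775/14 = 1162.5.

Tax revenue = 1162.5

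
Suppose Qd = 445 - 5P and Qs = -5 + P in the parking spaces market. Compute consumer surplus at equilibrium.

Consumer surplus = 490

Equilibrium: 445 - 5P = -5 + P gives P* = 75, Q* = 70.
Demand choke price (Qd = 0): P = 89.
CS = ½(89 − 75)(70) = 490.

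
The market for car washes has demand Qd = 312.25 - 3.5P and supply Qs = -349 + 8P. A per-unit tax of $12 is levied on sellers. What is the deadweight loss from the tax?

Deadweight loss = 4032/23

Pre-tax equilibrium: P* = 57.5, Q* = 111.
Tax on sellers shifts supply to Qs = -349 + 8(P − 12) = -445 + 8P.
312.25 - 3.5P = -445 + 8P gives buyer price Pb = 3029/46; sellers receive Ps = 3029/46 − 12 = 2477/46.
New quantity: Q = 312.25 − 3.5(3029/46) = 1881/23.
DWL = ½ × 12 × (111 − 1881/23) = 4032/23.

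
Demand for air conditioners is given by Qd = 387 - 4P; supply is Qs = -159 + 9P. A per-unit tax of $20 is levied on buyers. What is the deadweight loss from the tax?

Deadweight loss = 7200/13

Pre-tax equilibrium: P* = 42, Q* = 219.
Tax on buyers shifts demand to Qd = 387 − 4(P + 20) = 307 - 4P.
307 - 4P = -159 + 9P gives seller price Ps = 466/13; buyers pay Pb = 466/13 + 20 = 726/13.
New quantity: Q = 387 − 4(726/13) = 2127/13.
DWL = ½ × 20 × (219 − 2127/13) = 7200/13.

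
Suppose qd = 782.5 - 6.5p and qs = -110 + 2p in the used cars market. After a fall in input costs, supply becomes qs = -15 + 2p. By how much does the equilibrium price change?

Original equilibrium: p* = 105, q* = 100.
New equilibrium: 782.5 - 6.5p = -15 + 2p, so 797.5 = 8.5p and p' = 1595/17; q' = 782.5 − 6.5(1595/17) = 2935/17.
Change in price: 1595/17 − 105 = -190/17.

Δp = -190/17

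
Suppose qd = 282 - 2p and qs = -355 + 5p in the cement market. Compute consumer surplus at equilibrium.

Consumer surplus = 2500

Equilibrium: 282 - 2p = -355 + 5p gives p* = 91, q* = 100.
Demand choke price (qd = 0): p = 141.
CS = ½(141 − 91)(100) = 2500.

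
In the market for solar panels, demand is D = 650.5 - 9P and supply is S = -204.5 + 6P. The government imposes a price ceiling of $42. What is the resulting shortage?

Shortage = 225

Equilibrium price would be P* = 57, so the ceiling at 42 binds.
At P = 42: D = 650.5 − 9(42) = 272.5, S = -204.5 + 6(42) = 47.5.
Shortage = 272.5 − 47.5 = 225.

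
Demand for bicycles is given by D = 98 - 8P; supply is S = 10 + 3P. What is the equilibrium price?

Set D = S: 98 - 8P = 10 + 3P.
88 = 11P, so P* = 8.
Q* = 98 − 8(8) = 34.

P* = 8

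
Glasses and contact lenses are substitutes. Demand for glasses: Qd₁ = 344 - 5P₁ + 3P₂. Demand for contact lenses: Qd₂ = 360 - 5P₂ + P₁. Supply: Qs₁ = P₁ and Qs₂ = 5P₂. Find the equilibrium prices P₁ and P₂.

Market 1: 344 - 5P₁ + 3P₂ = P₁ → 6P₁ - 3P₂ = 344.
Market 2: 10P₂ - P₁ = 360.
Eliminating P₂: 10×(1) + 3×(2) gives 57P₁ = 4520, so P₁ = 4520/57.
Back-substitute into (2): P₂ = (360 + 1×4520/57) / 10 = 2504/57.

P₁ = 4520/57, P₂ = 2504/57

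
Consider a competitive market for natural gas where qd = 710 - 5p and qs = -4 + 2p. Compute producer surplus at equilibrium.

Producer surplus = 10000

Equilibrium: 710 - 5p = -4 + 2p gives p* = 102, q* = 200.
Supply starts at p = 2 (where qs = 0).
PS = ½(102 − 2)(200) = 10000.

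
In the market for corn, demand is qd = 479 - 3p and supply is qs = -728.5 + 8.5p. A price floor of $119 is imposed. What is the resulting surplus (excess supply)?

Surplus = 161

Equilibrium price would be p* = 105, so the floor at 119 binds.
At p = 119: qd = 122, qs = 283.
Surplus = 283 − 122 = 161.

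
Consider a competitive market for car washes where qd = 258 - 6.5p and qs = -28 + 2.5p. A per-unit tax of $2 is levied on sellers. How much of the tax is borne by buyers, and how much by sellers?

Buyers bear 5/9, sellers bear 13/9

Pre-tax equilibrium: p* = 286/9, q* = 463/9.
Tax on sellers shifts supply to qs = -28 + 2.5(p − 2) = -33 + 2.5p.
258 - 6.5p = -33 + 2.5p gives buyer price pb = 97/3; sellers receive ps = 97/3 − 2 = 91/3.
New quantity: q = 258 − 6.5(97/3) = 287/6.
Buyer burden = 97/3 − 286/9 = 5/9; seller burden = 286/9 − 91/3 = 13/9.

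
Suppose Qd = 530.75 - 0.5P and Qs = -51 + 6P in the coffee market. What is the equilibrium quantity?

Set Qd = Qs: 530.75 - 0.5P = -51 + 6P.
581.75 = 6.5P, so P* = 89.5.
Q* = 530.75 − 0.5(89.5) = 486.

Q* = 486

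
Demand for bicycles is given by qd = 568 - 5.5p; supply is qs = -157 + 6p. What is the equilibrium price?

p* = 1450/23

Set qd = qs: 568 - 5.5p = -157 + 6p.
725 = 11.5p, so p* = 1450/23.
q* = 568 − 5.5(1450/23) = 5089/23.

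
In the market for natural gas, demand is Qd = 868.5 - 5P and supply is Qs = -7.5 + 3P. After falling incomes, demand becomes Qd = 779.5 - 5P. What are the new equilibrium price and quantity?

P' = 98.375, Q' = 287.625

Original equilibrium: P* = 109.5, Q* = 321.
New equilibrium: 779.5 - 5P = -7.5 + 3P, so 787 = 8P and P' = 98.375; Q' = 779.5 − 5(98.375) = 287.625.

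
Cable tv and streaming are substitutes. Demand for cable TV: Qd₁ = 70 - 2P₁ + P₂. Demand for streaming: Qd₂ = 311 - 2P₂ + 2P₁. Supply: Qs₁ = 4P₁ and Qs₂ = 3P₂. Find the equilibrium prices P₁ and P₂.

Market 1: 70 - 2P₁ + P₂ = 4P₁ → 6P₁ - P₂ = 70.
Market 2: 5P₂ - 2P₁ = 311.
Eliminating P₂: 5×(1) + 1×(2) gives 28P₁ = 661, so P₁ = 661/28.
Back-substitute into (2): P₂ = (311 + 2×661/28) / 5 = 1003/14.

P₁ = 661/28, P₂ = 1003/14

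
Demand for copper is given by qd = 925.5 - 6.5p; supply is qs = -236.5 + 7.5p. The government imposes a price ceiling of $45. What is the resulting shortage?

Shortage = 532

Equilibrium price would be p* = 83, so the ceiling at 45 binds.
At p = 45: qd = 925.5 − 6.5(45) = 633, qs = -236.5 + 7.5(45) = 101.
Shortage = 633 − 101 = 532.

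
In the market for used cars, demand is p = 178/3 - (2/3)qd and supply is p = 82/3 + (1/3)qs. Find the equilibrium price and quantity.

p* = 38, q* = 32

Set the two price expressions equal: 178/3 - (2/3)q = 82/3 + (1/3)q.
32 = q, so q* = 32.
p* = 178/3 − (2/3)(32) = 38.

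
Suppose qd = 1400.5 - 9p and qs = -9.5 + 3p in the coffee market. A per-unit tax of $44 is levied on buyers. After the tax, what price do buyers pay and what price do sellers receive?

Buyers pay $128.5, sellers receive $84.5

Pre-tax equilibrium: p* = 117.5, q* = 343.
Tax on buyers shifts demand to qd = 1400.5 − 9(p + 44) = 1004.5 - 9p.
1004.5 - 9p = -9.5 + 3p gives seller price ps = 84.5; buyers pay pb = 84.5 + 44 = 128.5.
New quantity: q = 1400.5 − 9(128.5) = 244.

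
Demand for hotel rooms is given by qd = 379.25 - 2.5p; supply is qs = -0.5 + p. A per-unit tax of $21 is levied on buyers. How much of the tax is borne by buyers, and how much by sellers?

Pre-tax equilibrium: p* = 108.5, q* = 108.
Tax on buyers shifts demand to qd = 379.25 − 2.5(p + 21) = 326.75 - 2.5p.
326.75 - 2.5p = -0.5 + p gives seller price ps = 93.5; buyers pay pb = 93.5 + 21 = 114.5.
New quantity: q = 379.25 − 2.5(114.5) = 93.
Buyer burden = 114.5 − 108.5 = 6; seller burden = 108.5 − 93.5 = 15.

Buyers bear $6, sellers bear $15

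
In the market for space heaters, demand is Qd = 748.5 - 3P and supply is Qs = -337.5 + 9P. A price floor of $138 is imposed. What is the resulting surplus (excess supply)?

Equilibrium price would be P* = 90.5, so the floor at 138 binds.
At P = 138: Qd = 334.5, Qs = 904.5.
Surplus = 904.5 − 334.5 = 570.

Surplus = 570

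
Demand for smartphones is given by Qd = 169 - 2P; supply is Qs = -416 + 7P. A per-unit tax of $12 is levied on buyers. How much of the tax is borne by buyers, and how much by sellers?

Buyers bear 28/3, sellers bear 8/3

Pre-tax equilibrium: P* = 65, Q* = 39.
Tax on buyers shifts demand to Qd = 169 − 2(P + 12) = 145 - 2P.
145 - 2P = -416 + 7P gives seller price Ps = 187/3; buyers pay Pb = 187/3 + 12 = 223/3.
New quantity: Q = 169 − 2(223/3) = 61/3.
Buyer burden = 223/3 − 65 = 28/3; seller burden = 65 − 187/3 = 8/3.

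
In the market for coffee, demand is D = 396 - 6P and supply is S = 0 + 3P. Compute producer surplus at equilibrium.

Equilibrium: 396 - 6P = 0 + 3P gives P* = 44, Q* = 132.
Supply starts at P = 0 (where S = 0).
PS = ½(44 − 0)(132) = 2904.

Producer surplus = 2904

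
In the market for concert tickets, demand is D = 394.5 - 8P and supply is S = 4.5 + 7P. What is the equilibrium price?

P* = 26

Set D = S: 394.5 - 8P = 4.5 + 7P.
390 = 15P, so P* = 26.
Q* = 394.5 − 8(26) = 186.5.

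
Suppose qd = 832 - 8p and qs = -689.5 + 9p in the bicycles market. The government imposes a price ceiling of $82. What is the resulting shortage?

Equilibrium price would be p* = 89.5, so the ceiling at 82 binds.
At p = 82: qd = 832 − 8(82) = 176, qs = -689.5 + 9(82) = 48.5.
Shortage = 176 − 48.5 = 127.5.

Shortage = 127.5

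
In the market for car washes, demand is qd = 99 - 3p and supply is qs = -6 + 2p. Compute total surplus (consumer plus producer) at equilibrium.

Equilibrium: 99 - 3p = -6 + 2p gives p* = 21, q* = 36.
Demand choke price: p = 33; supply starts at p = 3.
CS = ½(33 − 21)(36) = 216; PS = ½(21 − 3)(36) = 324.

Total surplus = 540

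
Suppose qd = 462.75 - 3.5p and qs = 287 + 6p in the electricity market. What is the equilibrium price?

Set qd = qs: 462.75 - 3.5p = 287 + 6p.
175.75 = 9.5p, so p* = 18.5.
q* = 462.75 − 3.5(18.5) = 398.

p* = 18.5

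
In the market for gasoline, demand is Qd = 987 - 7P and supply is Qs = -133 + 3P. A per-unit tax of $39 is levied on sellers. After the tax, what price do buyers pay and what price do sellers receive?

Pre-tax equilibrium: P* = 112, Q* = 203.
Tax on sellers shifts supply to Qs = -133 + 3(P − 39) = -250 + 3P.
987 - 7P = -250 + 3P gives buyer price Pb = 123.7; sellers receive Ps = 123.7 − 39 = 84.7.
New quantity: Q = 987 − 7(123.7) = 121.1.

Buyers pay $123.7, sellers receive $84.7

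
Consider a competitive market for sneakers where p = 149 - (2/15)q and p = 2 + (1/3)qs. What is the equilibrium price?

Set the two price expressions equal: 149 - (2/15)q = 2 + (1/3)q.
147 = (7/15)q, so q* = 315.
p* = 149 − (2/15)(315) = 107.

p* = 107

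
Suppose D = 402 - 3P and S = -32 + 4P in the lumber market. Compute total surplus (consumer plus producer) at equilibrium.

Equilibrium: 402 - 3P = -32 + 4P gives P* = 62, Q* = 216.
Demand choke price: P = 134; supply starts at P = 8.
CS = ½(134 − 62)(216) = 7776; PS = ½(62 − 8)(216) = 5832.

Total surplus = 13608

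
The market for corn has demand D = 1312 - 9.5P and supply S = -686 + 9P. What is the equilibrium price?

Set D = S: 1312 - 9.5P = -686 + 9P.
1998 = 18.5P, so P* = 108.
Q* = 1312 − 9.5(108) = 286.

P* = 108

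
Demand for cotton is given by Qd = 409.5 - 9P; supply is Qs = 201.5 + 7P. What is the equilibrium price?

Set Qd = Qs: 409.5 - 9P = 201.5 + 7P.
208 = 16P, so P* = 13.
Q* = 409.5 − 9(13) = 292.5.

P* = 13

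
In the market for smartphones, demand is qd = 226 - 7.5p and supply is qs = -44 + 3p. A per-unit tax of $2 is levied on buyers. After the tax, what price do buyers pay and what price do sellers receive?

Buyers pay 184/7, sellers receive 170/7

Pre-tax equilibrium: p* = 180/7, q* = 232/7.
Tax on buyers shifts demand to qd = 226 − 7.5(p + 2) = 211 - 7.5p.
211 - 7.5p = -44 + 3p gives seller price ps = 170/7; buyers pay pb = 170/7 + 2 = 184/7.
New quantity: q = 226 − 7.5(184/7) = 202/7.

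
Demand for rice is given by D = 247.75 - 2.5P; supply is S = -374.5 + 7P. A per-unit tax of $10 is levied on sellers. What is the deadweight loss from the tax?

Deadweight loss = 1750/19

Pre-tax equilibrium: P* = 65.5, Q* = 84.
Tax on sellers shifts supply to S = -374.5 + 7(P − 10) = -444.5 + 7P.
247.75 - 2.5P = -444.5 + 7P gives buyer price Pb = 2769/38; sellers receive Ps = 2769/38 − 10 = 2389/38.
New quantity: Q = 247.75 − 2.5(2769/38) = 1246/19.
DWL = ½ × 10 × (84 − 1246/19) = 1750/19.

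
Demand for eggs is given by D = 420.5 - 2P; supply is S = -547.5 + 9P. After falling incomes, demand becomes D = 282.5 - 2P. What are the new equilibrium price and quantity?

P' = 830/11, Q' = 2895/22

Original equilibrium: P* = 88, Q* = 244.5.
New equilibrium: 282.5 - 2P = -547.5 + 9P, so 830 = 11P and P' = 830/11; Q' = 282.5 − 2(830/11) = 2895/22.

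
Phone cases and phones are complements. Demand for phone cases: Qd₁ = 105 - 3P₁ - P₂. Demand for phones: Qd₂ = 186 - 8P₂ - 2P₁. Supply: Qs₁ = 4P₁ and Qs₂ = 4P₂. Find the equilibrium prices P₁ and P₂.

P₁ = 537/41, P₂ = 546/41

Market 1: 105 - 3P₁ - P₂ = 4P₁ → 7P₁ + P₂ = 105.
Market 2: 12P₂ + 2P₁ = 186.
Eliminating P₂: 12×(1) − 1×(2) gives 82P₁ = 1074, so P₁ = 537/41.
Back-substitute into (2): P₂ = (186 − 2×537/41) / 12 = 546/41.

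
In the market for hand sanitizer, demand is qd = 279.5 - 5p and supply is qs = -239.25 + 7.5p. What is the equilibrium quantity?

q* = 72

Set qd = qs: 279.5 - 5p = -239.25 + 7.5p.
518.75 = 12.5p, so p* = 41.5.
q* = 279.5 − 5(41.5) = 72.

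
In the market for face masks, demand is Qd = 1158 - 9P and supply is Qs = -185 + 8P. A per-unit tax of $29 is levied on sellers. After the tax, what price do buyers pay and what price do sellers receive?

Buyers pay 1575/17, sellers receive 1082/17

Pre-tax equilibrium: P* = 79, Q* = 447.
Tax on sellers shifts supply to Qs = -185 + 8(P − 29) = -417 + 8P.
1158 - 9P = -417 + 8P gives buyer price Pb = 1575/17; sellers receive Ps = 1575/17 − 29 = 1082/17.
New quantity: Q = 1158 − 9(1575/17) = 5511/17.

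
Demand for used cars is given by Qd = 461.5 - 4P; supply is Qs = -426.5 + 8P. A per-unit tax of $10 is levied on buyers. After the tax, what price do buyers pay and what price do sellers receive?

Pre-tax equilibrium: P* = 74, Q* = 165.5.
Tax on buyers shifts demand to Qd = 461.5 − 4(P + 10) = 421.5 - 4P.
421.5 - 4P = -426.5 + 8P gives seller price Ps = 212/3; buyers pay Pb = 212/3 + 10 = 242/3.
New quantity: Q = 461.5 − 4(242/3) = 833/6.

Buyers pay 242/3, sellers receive 212/3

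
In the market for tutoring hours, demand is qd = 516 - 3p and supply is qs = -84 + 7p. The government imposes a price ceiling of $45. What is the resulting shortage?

Shortage = 150

Equilibrium price would be p* = 60, so the ceiling at 45 binds.
At p = 45: qd = 516 − 3(45) = 381, qs = -84 + 7(45) = 231.
Shortage = 381 − 231 = 150.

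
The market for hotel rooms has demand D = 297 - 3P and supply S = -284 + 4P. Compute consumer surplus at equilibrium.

Consumer surplus = 384

Equilibrium: 297 - 3P = -284 + 4P gives P* = 83, Q* = 48.
Demand choke price (D = 0): P = 99.
CS = ½(99 − 83)(48) = 384.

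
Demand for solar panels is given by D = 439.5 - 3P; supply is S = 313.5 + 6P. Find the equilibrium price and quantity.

Set D = S: 439.5 - 3P = 313.5 + 6P.
126 = 9P, so P* = 14.
Q* = 439.5 − 3(14) = 397.5.

P* = 14, Q* = 397.5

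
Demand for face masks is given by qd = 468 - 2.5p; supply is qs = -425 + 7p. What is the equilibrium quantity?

q* = 233

Set qd = qs: 468 - 2.5p = -425 + 7p.
893 = 9.5p, so p* = 94.
q* = 468 − 2.5(94) = 233.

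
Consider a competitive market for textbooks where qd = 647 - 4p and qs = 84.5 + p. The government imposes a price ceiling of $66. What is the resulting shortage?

Equilibrium price would be p* = 112.5, so the ceiling at 66 binds.
At p = 66: qd = 647 − 4(66) = 383, qs = 84.5 + 1(66) = 150.5.
Shortage = 383 − 150.5 = 232.5.

Shortage = 232.5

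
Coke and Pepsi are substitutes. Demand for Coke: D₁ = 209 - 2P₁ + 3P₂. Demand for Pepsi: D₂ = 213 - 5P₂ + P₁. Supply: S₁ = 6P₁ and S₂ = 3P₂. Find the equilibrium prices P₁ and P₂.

P₁ = 2311/61, P₂ = 1913/61

Market 1: 209 - 2P₁ + 3P₂ = 6P₁ → 8P₁ - 3P₂ = 209.
Market 2: 8P₂ - P₁ = 213.
Eliminating P₂: 8×(1) + 3×(2) gives 61P₁ = 2311, so P₁ = 2311/61.
Back-substitute into (2): P₂ = (213 + 1×2311/61) / 8 = 1913/61.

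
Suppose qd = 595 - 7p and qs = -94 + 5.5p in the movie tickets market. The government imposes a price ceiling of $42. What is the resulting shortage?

Equilibrium price would be p* = 55.12, so the ceiling at 42 binds.
At p = 42: qd = 595 − 7(42) = 301, qs = -94 + 5.5(42) = 137.
Shortage = 301 − 137 = 164.

Shortage = 164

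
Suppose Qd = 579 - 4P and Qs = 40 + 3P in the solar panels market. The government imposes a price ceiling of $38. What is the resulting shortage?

Shortage = 273

Equilibrium price would be P* = 77, so the ceiling at 38 binds.
At P = 38: Qd = 579 − 4(38) = 427, Qs = 40 + 3(38) = 154.
Shortage = 427 − 154 = 273.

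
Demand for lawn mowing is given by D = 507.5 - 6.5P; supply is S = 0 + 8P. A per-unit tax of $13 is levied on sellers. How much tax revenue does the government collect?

Tax revenue = 87984/29

Pre-tax equilibrium: P* = 35, Q* = 280.
Tax on sellers shifts supply to S = 0 + 8(P − 13) = -104 + 8P.
507.5 - 6.5P = -104 + 8P gives buyer price Pb = 1223/29; sellers receive Ps = 1223/29 − 13 = 846/29.
New quantity: Q = 507.5 − 6.5(1223/29) = 6768/29.
Revenue = 13 × 6768/29 = 87984/29.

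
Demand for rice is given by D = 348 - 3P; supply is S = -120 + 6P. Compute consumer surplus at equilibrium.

Equilibrium: 348 - 3P = -120 + 6P gives P* = 52, Q* = 192.
Demand choke price (D = 0): P = 116.
CS = ½(116 − 52)(192) = 6144.

Consumer surplus = 6144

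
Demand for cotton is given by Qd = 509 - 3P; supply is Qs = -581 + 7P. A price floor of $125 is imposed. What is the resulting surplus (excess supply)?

Surplus = 160

Equilibrium price would be P* = 109, so the floor at 125 binds.
At P = 125: Qd = 134, Qs = 294.
Surplus = 294 − 134 = 160.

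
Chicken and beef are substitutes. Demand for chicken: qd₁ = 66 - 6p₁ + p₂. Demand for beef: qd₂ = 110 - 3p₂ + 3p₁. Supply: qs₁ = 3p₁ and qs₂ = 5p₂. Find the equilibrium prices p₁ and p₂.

Market 1: 66 - 6p₁ + p₂ = 3p₁ → 9p₁ - p₂ = 66.
Market 2: 8p₂ - 3p₁ = 110.
Eliminating p₂: 8×(1) + 1×(2) gives 69p₁ = 638, so p₁ = 638/69.
Back-substitute into (2): p₂ = (110 + 3×638/69) / 8 = 396/23.

p₁ = 638/69, p₂ = 396/23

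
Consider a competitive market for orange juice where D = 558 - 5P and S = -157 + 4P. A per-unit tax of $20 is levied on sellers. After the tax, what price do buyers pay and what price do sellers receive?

Buyers pay 265/3, sellers receive 205/3

Pre-tax equilibrium: P* = 715/9, Q* = 1447/9.
Tax on sellers shifts supply to S = -157 + 4(P − 20) = -237 + 4P.
558 - 5P = -237 + 4P gives buyer price Pb = 265/3; sellers receive Ps = 265/3 − 20 = 205/3.
New quantity: Q = 558 − 5(265/3) = 349/3.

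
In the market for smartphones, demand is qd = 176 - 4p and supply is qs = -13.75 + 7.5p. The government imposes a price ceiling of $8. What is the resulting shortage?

Shortage = 97.75

Equilibrium price would be p* = 16.5, so the ceiling at 8 binds.
At p = 8: qd = 176 − 4(8) = 144, qs = -13.75 + 7.5(8) = 46.25.
Shortage = 144 − 46.25 = 97.75.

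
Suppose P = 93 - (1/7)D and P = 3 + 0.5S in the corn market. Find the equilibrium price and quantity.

P* = 73, Q* = 140

Set the two price expressions equal: 93 - (1/7)Q = 3 + 0.5Q.
90 = (9/14)Q, so Q* = 140.
P* = 93 − (1/7)(140) = 73.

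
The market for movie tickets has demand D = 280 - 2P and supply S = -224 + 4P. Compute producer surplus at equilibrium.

Producer surplus = 1568

Equilibrium: 280 - 2P = -224 + 4P gives P* = 84, Q* = 112.
Supply starts at P = 56 (where S = 0).
PS = ½(84 − 56)(112) = 1568.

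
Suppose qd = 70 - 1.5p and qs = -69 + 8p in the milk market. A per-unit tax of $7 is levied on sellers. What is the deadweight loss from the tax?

Deadweight loss = 588/19

Pre-tax equilibrium: p* = 278/19, q* = 913/19.
Tax on sellers shifts supply to qs = -69 + 8(p − 7) = -125 + 8p.
70 - 1.5p = -125 + 8p gives buyer price pb = 390/19; sellers receive ps = 390/19 − 7 = 257/19.
New quantity: q = 70 − 1.5(390/19) = 745/19.
DWL = ½ × 7 × (913/19 − 745/19) = 588/19.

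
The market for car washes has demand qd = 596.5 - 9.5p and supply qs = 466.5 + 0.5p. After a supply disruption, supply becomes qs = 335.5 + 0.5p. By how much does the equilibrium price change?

Original equilibrium: p* = 13, q* = 473.
New equilibrium: 596.5 - 9.5p = 335.5 + 0.5p, so 261 = 10p and p' = 26.1; q' = 596.5 − 9.5(26.1) = 348.55.
Change in price: 26.1 − 13 = 13.1.

Δp = 13.1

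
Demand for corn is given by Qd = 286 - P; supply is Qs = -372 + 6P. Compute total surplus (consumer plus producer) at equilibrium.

Equilibrium: 286 - P = -372 + 6P gives P* = 94, Q* = 192.
Demand choke price: P = 286; supply starts at P = 62.
CS = ½(286 − 94)(192) = 18432; PS = ½(94 − 62)(192) = 3072.

Total surplus = 21504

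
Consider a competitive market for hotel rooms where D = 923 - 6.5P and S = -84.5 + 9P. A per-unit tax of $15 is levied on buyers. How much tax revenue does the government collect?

Tax revenue = 412815/62

Pre-tax equilibrium: P* = 65, Q* = 500.5.
Tax on buyers shifts demand to D = 923 − 6.5(P + 15) = 825.5 - 6.5P.
825.5 - 6.5P = -84.5 + 9P gives seller price Ps = 1820/31; buyers pay Pb = 1820/31 + 15 = 2285/31.
New quantity: Q = 923 − 6.5(2285/31) = 27521/62.
Revenue = 15 × 27521/62 = 412815/62.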